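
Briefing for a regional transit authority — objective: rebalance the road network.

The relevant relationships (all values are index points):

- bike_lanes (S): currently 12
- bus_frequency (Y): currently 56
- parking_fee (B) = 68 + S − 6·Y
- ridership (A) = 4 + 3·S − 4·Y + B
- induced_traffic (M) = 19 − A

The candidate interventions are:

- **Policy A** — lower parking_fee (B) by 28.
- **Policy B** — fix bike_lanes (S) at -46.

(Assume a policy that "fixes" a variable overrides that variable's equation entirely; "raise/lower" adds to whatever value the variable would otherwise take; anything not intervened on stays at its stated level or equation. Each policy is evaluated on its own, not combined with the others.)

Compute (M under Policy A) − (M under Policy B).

Policy A (B − 28):
  S = 12
  Y = 56
  B = 68 + 12 − 6·56 (−28 from intervention) = -284
  A = 4 + 3·12 − 4·56 + (-284) = -468
  M = 19 − (-468) = 487
Policy B (S := -46):
  S = -46
  Y = 56
  B = 68 + (-46) − 6·56 = -314
  A = 4 + 3·(-46) − 4·56 + (-314) = -672
  M = 19 − (-672) = 691
M: 487 − 691 = -204

-204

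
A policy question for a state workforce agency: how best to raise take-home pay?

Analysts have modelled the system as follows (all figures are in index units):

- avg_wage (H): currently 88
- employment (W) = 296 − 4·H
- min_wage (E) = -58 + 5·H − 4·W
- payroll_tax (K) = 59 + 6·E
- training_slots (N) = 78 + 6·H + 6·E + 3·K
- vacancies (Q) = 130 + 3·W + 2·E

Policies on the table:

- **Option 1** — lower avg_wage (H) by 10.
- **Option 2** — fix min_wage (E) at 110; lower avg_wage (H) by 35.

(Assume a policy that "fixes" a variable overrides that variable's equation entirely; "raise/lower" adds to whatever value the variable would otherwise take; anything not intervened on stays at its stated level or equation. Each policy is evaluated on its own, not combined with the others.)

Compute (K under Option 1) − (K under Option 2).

Option 1 (H − 10):
  H = 88 − 10 = 78
  W = 296 − 4·78 = -16
  E = -58 + 5·78 − 4·(-16) = 396
  K = 59 + 6·396 = 2435
Option 2 (E := 110, H − 35):
  H = 88 − 35 = 53
  W = 296 − 4·53 = 84
  E = 110
  K = 59 + 6·110 = 719
K: 2435 − 719 = 1716

1716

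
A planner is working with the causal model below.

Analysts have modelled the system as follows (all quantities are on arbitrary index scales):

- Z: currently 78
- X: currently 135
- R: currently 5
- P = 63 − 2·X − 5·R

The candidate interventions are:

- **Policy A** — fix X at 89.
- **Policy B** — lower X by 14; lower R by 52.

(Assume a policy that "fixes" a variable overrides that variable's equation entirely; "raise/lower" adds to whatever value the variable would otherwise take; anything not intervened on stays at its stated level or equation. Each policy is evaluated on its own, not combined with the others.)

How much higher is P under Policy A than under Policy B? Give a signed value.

-196

Policy A (X := 89):
  X = 89
  R = 5
  P = 63 − 2·89 − 5·5 = -140
Policy B (X − 14, R − 52):
  X = 135 − 14 = 121
  R = 5 − 52 = -47
  P = 63 − 2·121 − 5·(-47) = 56
P: -140 − 56 = -196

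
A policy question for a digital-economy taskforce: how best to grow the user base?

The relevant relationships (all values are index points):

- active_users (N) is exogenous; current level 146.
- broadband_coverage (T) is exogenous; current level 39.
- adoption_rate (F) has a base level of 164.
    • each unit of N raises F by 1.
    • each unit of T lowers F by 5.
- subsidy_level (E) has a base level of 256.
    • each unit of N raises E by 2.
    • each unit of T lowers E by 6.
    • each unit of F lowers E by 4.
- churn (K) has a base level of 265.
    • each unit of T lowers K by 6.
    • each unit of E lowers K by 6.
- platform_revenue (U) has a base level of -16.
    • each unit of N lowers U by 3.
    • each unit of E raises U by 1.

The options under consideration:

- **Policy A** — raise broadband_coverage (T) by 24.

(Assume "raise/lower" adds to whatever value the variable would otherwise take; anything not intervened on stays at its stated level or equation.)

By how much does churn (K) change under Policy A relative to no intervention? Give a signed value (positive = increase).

-2160

Baseline:
  N = 146
  T = 39
  F = 164 + 146 − 5·39 = 115
  E = 256 + 2·146 − 6·39 − 4·115 = -146
  K = 265 − 6·39 − 6·(-146) = 907
Policy A (T + 24):
  N = 146
  T = 39 + 24 = 63
  F = 164 + 146 − 5·63 = -5
  E = 256 + 2·146 − 6·63 − 4·(-5) = 190
  K = 265 − 6·63 − 6·190 = -1253
Change in K: -1253 − 907 = -2160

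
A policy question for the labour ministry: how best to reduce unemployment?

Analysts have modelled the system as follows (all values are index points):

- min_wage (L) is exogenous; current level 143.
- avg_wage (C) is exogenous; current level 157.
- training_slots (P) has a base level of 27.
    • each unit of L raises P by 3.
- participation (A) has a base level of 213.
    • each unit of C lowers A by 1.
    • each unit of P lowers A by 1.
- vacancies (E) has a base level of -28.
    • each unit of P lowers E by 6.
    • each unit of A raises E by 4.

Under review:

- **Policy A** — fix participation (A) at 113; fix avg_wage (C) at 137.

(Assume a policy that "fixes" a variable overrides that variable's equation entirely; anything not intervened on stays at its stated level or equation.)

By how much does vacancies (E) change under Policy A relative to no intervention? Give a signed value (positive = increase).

2052

Baseline:
  L = 143
  C = 157
  P = 27 + 3·143 = 456
  A = 213 − 157 − 456 = -400
  E = -28 − 6·456 + 4·(-400) = -4364
Policy A (A := 113, C := 137):
  L = 143
  C = 137
  P = 27 + 3·143 = 456
  A = 113
  E = -28 − 6·456 + 4·113 = -2312
Change in E: -2312 − (-4364) = 2052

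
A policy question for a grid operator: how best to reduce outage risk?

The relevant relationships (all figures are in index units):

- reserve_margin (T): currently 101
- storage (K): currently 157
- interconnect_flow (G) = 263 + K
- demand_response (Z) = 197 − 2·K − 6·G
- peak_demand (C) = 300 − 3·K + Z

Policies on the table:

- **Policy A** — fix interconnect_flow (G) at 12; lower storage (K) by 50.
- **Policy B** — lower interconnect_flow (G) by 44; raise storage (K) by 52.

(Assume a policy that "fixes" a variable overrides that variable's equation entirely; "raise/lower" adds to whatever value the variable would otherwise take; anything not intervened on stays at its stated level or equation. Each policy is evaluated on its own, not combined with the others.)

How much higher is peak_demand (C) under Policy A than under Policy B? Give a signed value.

Policy A (G := 12, K − 50):
  K = 157 − 50 = 107
  G = 12
  Z = 197 − 2·107 − 6·12 = -89
  C = 300 − 3·107 + (-89) = -110
Policy B (G − 44, K + 52):
  K = 157 + 52 = 209
  G = 263 + 209 (−44 from intervention) = 428
  Z = 197 − 2·209 − 6·428 = -2789
  C = 300 − 3·209 + (-2789) = -3116
C: -110 − (-3116) = 3006

3006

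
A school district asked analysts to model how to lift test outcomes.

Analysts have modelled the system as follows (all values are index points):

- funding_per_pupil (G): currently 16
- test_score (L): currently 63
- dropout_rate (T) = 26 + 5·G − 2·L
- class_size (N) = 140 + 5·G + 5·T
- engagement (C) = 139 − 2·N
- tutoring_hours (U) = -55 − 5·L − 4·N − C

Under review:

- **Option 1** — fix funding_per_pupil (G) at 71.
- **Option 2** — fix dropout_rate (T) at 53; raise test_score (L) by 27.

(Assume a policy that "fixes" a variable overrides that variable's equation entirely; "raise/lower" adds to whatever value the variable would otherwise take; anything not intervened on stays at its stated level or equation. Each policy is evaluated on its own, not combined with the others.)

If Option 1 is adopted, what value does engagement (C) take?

Option 1 (G := 71):
  G = 71
  L = 63
  T = 26 + 5·71 − 2·63 = 255
  N = 140 + 5·71 + 5·255 = 1770
  C = 139 − 2·1770 = -3401

-3401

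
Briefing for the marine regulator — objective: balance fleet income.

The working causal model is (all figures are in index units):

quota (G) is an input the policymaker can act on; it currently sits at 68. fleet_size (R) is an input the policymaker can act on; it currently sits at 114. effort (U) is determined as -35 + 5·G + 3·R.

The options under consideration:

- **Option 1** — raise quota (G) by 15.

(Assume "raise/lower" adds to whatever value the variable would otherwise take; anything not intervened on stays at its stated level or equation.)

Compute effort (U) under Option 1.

722

Option 1 (G + 15):
  G = 68 + 15 = 83
  R = 114
  U = -35 + 5·83 + 3·114 = 722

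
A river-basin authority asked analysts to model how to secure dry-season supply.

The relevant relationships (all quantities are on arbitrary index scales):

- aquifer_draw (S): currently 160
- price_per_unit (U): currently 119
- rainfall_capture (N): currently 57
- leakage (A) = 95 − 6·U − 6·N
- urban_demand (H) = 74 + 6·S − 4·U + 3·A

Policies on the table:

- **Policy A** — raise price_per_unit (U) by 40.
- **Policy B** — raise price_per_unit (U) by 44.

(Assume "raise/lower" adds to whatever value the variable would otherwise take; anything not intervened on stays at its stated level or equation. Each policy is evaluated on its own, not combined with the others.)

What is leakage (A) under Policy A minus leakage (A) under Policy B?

24

Policy A (U + 40):
  U = 119 + 40 = 159
  N = 57
  A = 95 − 6·159 − 6·57 = -1201
Policy B (U + 44):
  U = 119 + 44 = 163
  N = 57
  A = 95 − 6·163 − 6·57 = -1225
A: -1201 − (-1225) = 24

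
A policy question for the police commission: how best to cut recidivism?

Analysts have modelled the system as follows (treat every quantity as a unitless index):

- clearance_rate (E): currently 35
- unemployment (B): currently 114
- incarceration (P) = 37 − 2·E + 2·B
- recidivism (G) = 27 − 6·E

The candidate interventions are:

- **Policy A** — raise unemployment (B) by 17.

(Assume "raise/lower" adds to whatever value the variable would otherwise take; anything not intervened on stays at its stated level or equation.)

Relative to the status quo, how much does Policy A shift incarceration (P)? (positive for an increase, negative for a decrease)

Baseline:
  E = 35
  B = 114
  P = 37 − 2·35 + 2·114 = 195
Policy A (B + 17):
  E = 35
  B = 114 + 17 = 131
  P = 37 − 2·35 + 2·131 = 229
Change in P: 229 − 195 = 34

34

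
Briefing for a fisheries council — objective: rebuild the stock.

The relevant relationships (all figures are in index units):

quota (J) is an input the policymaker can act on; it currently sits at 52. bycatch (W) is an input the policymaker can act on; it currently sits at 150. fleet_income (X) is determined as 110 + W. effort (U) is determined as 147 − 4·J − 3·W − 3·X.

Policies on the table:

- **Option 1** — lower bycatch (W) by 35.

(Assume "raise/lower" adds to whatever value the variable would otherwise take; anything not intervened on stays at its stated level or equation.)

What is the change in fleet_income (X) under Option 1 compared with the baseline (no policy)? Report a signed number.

Baseline:
  W = 150
  X = 110 + 150 = 260
Option 1 (W − 35):
  W = 150 − 35 = 115
  X = 110 + 115 = 225
Change in X: 225 − 260 = -35

-35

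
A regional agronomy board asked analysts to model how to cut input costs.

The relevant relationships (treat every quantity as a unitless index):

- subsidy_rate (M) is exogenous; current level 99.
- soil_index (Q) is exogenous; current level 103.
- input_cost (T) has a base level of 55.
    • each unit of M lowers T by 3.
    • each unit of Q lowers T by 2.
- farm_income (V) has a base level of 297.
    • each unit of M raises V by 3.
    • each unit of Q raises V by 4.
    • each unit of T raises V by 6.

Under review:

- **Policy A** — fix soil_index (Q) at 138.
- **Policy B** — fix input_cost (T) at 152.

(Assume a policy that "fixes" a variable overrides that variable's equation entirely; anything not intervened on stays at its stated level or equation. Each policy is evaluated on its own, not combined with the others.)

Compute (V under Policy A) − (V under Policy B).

-3880

Policy A (Q := 138):
  M = 99
  Q = 138
  T = 55 − 3·99 − 2·138 = -518
  V = 297 + 3·99 + 4·138 + 6·(-518) = -1962
Policy B (T := 152):
  M = 99
  Q = 103
  T = 152
  V = 297 + 3·99 + 4·103 + 6·152 = 1918
V: -1962 − 1918 = -3880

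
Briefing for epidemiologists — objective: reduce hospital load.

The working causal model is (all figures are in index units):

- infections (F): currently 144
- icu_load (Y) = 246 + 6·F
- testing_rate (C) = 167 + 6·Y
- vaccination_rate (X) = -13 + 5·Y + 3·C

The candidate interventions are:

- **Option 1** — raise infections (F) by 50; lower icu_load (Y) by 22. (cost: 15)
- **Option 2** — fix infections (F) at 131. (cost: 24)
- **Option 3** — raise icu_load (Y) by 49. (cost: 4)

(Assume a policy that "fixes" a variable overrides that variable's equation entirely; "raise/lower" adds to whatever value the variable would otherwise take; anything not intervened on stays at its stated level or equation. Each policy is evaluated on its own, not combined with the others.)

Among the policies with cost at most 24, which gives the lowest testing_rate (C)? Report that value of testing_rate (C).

Option 1 (F + 50, Y − 22):
  F = 144 + 50 = 194
  Y = 246 + 6·194 (−22 from intervention) = 1388
  C = 167 + 6·1388 = 8495
Option 2 (F := 131):
  F = 131
  Y = 246 + 6·131 = 1032
  C = 167 + 6·1032 = 6359
Option 3 (Y + 49):
  F = 144
  Y = 246 + 6·144 (+49 from intervention) = 1159
  C = 167 + 6·1159 = 7121
Comparing — Option 1: C=8495, Option 2: C=6359, Option 3: C=7121. Lowest is 6359 (Option 2).

6359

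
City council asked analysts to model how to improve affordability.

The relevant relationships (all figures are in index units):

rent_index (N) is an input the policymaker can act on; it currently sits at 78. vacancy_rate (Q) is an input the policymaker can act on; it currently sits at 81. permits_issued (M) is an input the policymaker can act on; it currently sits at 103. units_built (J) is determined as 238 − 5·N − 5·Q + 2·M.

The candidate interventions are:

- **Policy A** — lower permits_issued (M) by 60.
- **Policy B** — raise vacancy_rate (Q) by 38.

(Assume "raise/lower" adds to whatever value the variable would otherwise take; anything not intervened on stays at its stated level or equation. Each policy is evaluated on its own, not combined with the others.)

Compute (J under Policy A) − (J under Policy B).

70

Policy A (M − 60):
  N = 78
  Q = 81
  M = 103 − 60 = 43
  J = 238 − 5·78 − 5·81 + 2·43 = -471
Policy B (Q + 38):
  N = 78
  Q = 81 + 38 = 119
  M = 103
  J = 238 − 5·78 − 5·119 + 2·103 = -541
J: -471 − (-541) = 70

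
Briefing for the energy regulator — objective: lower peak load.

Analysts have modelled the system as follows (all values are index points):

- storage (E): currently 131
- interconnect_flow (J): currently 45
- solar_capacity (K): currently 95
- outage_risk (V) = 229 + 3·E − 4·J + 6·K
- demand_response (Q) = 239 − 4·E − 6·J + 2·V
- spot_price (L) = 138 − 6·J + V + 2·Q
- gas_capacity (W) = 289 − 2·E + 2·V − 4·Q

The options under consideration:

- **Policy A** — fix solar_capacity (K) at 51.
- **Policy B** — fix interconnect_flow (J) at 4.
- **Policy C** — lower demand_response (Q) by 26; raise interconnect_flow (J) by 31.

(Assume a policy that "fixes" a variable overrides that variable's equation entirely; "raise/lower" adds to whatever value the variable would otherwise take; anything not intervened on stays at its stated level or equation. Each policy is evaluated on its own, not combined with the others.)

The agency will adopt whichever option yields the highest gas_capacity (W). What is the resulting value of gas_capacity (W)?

Policy A (K := 51):
  E = 131
  J = 45
  K = 51
  V = 229 + 3·131 − 4·45 + 6·51 = 748
  Q = 239 − 4·131 − 6·45 + 2·748 = 941
  W = 289 − 2·131 + 2·748 − 4·941 = -2241
Policy B (J := 4):
  E = 131
  J = 4
  K = 95
  V = 229 + 3·131 − 4·4 + 6·95 = 1176
  Q = 239 − 4·131 − 6·4 + 2·1176 = 2043
  W = 289 − 2·131 + 2·1176 − 4·2043 = -5793
Policy C (Q − 26, J + 31):
  E = 131
  J = 45 + 31 = 76
  K = 95
  V = 229 + 3·131 − 4·76 + 6·95 = 888
  Q = 239 − 4·131 − 6·76 + 2·888 (−26 from intervention) = 1009
  W = 289 − 2·131 + 2·888 − 4·1009 = -2233
Comparing — Policy A: W=-2241, Policy B: W=-5793, Policy C: W=-2233. Highest is -2233 (Policy C).

-2233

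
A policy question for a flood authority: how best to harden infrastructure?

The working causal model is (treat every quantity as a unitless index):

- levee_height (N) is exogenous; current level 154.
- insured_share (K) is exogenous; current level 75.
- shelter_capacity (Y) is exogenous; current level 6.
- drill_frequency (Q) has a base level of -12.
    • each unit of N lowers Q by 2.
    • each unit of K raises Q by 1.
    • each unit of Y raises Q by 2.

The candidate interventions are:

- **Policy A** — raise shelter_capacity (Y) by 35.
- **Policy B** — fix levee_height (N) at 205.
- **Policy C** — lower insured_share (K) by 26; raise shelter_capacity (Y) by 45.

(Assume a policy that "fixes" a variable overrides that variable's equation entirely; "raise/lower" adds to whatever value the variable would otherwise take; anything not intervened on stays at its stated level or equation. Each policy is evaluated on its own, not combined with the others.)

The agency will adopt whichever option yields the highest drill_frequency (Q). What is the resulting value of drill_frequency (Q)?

-163

Policy A (Y + 35):
  N = 154
  K = 75
  Y = 6 + 35 = 41
  Q = -12 − 2·154 + 75 + 2·41 = -163
Policy B (N := 205):
  N = 205
  K = 75
  Y = 6
  Q = -12 − 2·205 + 75 + 2·6 = -335
Policy C (K − 26, Y + 45):
  N = 154
  K = 75 − 26 = 49
  Y = 6 + 45 = 51
  Q = -12 − 2·154 + 49 + 2·51 = -169
Comparing — Policy A: Q=-163, Policy B: Q=-335, Policy C: Q=-169. Highest is -163 (Policy A).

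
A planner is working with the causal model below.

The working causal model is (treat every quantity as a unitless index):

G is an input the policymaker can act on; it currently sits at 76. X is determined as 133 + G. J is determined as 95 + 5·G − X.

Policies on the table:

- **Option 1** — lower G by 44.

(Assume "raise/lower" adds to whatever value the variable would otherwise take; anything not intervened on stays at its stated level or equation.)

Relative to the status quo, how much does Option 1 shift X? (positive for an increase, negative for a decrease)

Baseline:
  G = 76
  X = 133 + 76 = 209
Option 1 (G − 44):
  G = 76 − 44 = 32
  X = 133 + 32 = 165
Change in X: 165 − 209 = -44

-44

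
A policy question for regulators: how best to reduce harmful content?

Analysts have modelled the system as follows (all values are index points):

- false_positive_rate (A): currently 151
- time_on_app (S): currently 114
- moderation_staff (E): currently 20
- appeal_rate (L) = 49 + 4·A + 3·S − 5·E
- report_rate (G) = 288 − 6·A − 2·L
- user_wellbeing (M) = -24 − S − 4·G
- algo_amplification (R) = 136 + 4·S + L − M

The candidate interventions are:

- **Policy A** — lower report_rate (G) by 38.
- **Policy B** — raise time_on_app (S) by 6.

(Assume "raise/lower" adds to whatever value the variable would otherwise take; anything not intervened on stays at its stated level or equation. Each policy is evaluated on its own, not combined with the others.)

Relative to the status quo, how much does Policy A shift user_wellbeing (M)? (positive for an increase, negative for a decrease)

Baseline:
  A = 151
  S = 114
  E = 20
  L = 49 + 4·151 + 3·114 − 5·20 = 895
  G = 288 − 6·151 − 2·895 = -2408
  M = -24 − 114 − 4·(-2408) = 9494
Policy A (G − 38):
  A = 151
  S = 114
  E = 20
  L = 49 + 4·151 + 3·114 − 5·20 = 895
  G = 288 − 6·151 − 2·895 (−38 from intervention) = -2446
  M = -24 − 114 − 4·(-2446) = 9646
Change in M: 9646 − 9494 = 152

152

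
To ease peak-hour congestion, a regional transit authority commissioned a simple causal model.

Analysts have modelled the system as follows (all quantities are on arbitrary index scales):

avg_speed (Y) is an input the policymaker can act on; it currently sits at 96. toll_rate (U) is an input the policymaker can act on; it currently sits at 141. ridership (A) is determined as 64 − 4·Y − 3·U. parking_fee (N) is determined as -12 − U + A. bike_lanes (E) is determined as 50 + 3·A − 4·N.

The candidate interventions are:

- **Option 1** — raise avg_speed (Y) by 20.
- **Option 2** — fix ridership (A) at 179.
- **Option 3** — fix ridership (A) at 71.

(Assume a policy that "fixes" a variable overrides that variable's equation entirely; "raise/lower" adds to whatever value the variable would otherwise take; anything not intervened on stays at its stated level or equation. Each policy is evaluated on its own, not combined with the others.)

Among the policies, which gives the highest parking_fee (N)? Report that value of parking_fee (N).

Option 1 (Y + 20):
  Y = 96 + 20 = 116
  U = 141
  A = 64 − 4·116 − 3·141 = -823
  N = -12 − 141 + (-823) = -976
Option 2 (A := 179):
  Y = 96
  U = 141
  A = 179
  N = -12 − 141 + 179 = 26
Option 3 (A := 71):
  Y = 96
  U = 141
  A = 71
  N = -12 − 141 + 71 = -82
Comparing — Option 1: N=-976, Option 2: N=26, Option 3: N=-82. Highest is 26 (Option 2).

26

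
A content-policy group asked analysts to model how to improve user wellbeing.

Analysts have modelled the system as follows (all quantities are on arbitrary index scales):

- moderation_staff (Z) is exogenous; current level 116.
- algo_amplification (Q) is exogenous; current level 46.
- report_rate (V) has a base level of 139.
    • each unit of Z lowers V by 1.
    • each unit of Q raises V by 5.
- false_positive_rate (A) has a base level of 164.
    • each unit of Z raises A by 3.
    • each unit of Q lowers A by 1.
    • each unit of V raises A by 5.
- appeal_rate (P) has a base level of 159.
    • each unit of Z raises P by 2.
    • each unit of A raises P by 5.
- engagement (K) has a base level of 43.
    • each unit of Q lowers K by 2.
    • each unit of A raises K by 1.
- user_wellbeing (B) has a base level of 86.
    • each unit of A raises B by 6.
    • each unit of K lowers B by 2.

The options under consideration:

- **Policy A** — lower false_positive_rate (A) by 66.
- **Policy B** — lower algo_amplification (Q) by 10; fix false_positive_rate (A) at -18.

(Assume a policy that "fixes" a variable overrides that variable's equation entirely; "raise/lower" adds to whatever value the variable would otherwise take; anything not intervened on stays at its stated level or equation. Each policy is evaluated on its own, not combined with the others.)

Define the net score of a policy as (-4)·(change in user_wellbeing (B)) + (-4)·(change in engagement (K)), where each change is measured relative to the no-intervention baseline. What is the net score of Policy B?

35060

Baseline:
  Z = 116
  Q = 46
  V = 139 − 116 + 5·46 = 253
  A = 164 + 3·116 − 46 + 5·253 = 1731
  K = 43 − 2·46 + 1731 = 1682
  B = 86 + 6·1731 − 2·1682 = 7108
Policy B (Q − 10, A := -18):
  Z = 116
  Q = 46 − 10 = 36
  V = 139 − 116 + 5·36 = 203
  A = -18
  K = 43 − 2·36 + (-18) = -47
  B = 86 + 6·(-18) − 2·(-47) = 72
ΔB = 72 − 7108 = -7036; ΔK = -47 − 1682 = -1729
Score = (-4)·(-7036) + (-4)·(-1729) = 35060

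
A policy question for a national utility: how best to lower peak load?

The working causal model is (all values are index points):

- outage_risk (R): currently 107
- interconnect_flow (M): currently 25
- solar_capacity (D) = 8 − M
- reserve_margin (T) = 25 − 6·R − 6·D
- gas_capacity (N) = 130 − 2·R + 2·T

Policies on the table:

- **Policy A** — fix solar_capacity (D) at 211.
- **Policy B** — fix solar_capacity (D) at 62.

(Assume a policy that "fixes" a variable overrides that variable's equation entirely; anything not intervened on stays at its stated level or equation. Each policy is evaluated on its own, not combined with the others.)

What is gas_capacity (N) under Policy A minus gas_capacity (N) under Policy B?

Policy A (D := 211):
  R = 107
  M = 25
  D = 211
  T = 25 − 6·107 − 6·211 = -1883
  N = 130 − 2·107 + 2·(-1883) = -3850
Policy B (D := 62):
  R = 107
  M = 25
  D = 62
  T = 25 − 6·107 − 6·62 = -989
  N = 130 − 2·107 + 2·(-989) = -2062
N: -3850 − (-2062) = -1788

-1788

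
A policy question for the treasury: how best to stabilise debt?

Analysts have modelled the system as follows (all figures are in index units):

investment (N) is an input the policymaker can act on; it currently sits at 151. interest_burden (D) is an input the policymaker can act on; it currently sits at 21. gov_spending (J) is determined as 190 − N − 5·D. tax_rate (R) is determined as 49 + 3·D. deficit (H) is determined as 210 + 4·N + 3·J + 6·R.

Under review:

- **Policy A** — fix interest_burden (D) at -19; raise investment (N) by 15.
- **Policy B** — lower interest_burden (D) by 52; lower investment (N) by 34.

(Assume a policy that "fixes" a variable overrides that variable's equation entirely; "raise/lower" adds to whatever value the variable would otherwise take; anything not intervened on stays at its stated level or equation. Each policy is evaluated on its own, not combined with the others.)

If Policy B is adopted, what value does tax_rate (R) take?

Policy B (D − 52, N − 34):
  D = 21 − 52 = -31
  R = 49 + 3·(-31) = -44

-44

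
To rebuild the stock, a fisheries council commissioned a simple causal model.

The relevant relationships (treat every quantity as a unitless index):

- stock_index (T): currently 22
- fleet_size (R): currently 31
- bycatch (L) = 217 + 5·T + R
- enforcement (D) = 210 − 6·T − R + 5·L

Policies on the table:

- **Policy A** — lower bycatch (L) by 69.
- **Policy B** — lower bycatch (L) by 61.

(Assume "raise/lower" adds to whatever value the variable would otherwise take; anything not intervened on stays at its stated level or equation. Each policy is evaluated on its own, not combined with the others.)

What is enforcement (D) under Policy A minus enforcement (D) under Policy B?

Policy A (L − 69):
  T = 22
  R = 31
  L = 217 + 5·22 + 31 (−69 from intervention) = 289
  D = 210 − 6·22 − 31 + 5·289 = 1492
Policy B (L − 61):
  T = 22
  R = 31
  L = 217 + 5·22 + 31 (−61 from intervention) = 297
  D = 210 − 6·22 − 31 + 5·297 = 1532
D: 1492 − 1532 = -40

-40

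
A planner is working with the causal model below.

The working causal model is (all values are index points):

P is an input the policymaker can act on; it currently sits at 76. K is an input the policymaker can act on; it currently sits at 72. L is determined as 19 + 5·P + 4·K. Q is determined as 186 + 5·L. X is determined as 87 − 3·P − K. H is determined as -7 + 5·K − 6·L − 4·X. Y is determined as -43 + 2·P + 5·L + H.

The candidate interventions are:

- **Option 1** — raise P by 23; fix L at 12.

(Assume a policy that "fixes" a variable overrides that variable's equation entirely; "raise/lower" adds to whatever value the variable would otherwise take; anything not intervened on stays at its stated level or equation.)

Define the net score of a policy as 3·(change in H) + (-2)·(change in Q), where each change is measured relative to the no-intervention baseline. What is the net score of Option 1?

Baseline:
  P = 76
  K = 72
  L = 19 + 5·76 + 4·72 = 687
  Q = 186 + 5·687 = 3621
  X = 87 − 3·76 − 72 = -213
  H = -7 + 5·72 − 6·687 − 4·(-213) = -2917
Option 1 (P + 23, L := 12):
  P = 76 + 23 = 99
  K = 72
  L = 12
  Q = 186 + 5·12 = 246
  X = 87 − 3·99 − 72 = -282
  H = -7 + 5·72 − 6·12 − 4·(-282) = 1409
ΔH = 1409 − (-2917) = 4326; ΔQ = 246 − 3621 = -3375
Score = 3·4326 + (-2)·(-3375) = 19728

19728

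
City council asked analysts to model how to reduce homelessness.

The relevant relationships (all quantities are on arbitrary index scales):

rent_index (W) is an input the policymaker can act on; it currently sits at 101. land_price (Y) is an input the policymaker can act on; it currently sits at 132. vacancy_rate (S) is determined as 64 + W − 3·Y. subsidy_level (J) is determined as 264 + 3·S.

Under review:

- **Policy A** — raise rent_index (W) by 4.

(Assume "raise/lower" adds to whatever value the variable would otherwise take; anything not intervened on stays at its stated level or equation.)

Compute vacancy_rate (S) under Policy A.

Policy A (W + 4):
  W = 101 + 4 = 105
  Y = 132
  S = 64 + 105 − 3·132 = -227

-227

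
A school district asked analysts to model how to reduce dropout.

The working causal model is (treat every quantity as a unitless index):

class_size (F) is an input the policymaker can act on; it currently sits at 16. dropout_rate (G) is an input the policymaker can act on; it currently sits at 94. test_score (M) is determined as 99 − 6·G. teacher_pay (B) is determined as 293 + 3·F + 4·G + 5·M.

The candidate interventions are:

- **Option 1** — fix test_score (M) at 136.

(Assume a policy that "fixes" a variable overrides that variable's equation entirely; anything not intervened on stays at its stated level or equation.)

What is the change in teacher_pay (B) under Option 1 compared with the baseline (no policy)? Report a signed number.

Baseline:
  F = 16
  G = 94
  M = 99 − 6·94 = -465
  B = 293 + 3·16 + 4·94 + 5·(-465) = -1608
Option 1 (M := 136):
  F = 16
  G = 94
  M = 136
  B = 293 + 3·16 + 4·94 + 5·136 = 1397
Change in B: 1397 − (-1608) = 3005

3005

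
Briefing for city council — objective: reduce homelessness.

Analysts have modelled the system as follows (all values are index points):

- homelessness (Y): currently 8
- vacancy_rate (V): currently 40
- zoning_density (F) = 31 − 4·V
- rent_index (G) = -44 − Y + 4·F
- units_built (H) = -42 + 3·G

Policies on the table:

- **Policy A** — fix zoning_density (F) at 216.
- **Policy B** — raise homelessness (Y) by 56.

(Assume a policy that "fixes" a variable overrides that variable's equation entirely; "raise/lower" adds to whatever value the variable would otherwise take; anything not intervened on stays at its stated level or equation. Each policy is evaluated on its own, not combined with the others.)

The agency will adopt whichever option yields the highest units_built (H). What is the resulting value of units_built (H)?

2394

Policy A (F := 216):
  Y = 8
  V = 40
  F = 216
  G = -44 − 8 + 4·216 = 812
  H = -42 + 3·812 = 2394
Policy B (Y + 56):
  Y = 8 + 56 = 64
  V = 40
  F = 31 − 4·40 = -129
  G = -44 − 64 + 4·(-129) = -624
  H = -42 + 3·(-624) = -1914
Comparing — Policy A: H=2394, Policy B: H=-1914. Highest is 2394 (Policy A).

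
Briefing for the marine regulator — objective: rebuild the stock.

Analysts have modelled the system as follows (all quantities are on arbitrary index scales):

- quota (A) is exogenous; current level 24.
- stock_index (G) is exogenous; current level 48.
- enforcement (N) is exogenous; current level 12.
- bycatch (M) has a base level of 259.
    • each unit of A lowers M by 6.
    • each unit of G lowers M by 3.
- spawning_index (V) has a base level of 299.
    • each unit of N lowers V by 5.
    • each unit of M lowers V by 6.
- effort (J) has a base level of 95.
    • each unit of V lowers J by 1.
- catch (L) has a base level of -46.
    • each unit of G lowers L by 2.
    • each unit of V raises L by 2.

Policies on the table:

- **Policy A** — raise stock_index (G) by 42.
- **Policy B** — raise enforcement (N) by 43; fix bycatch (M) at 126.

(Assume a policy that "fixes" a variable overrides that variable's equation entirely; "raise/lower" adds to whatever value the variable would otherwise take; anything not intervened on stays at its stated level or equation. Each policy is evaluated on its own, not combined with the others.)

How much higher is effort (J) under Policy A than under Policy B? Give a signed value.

Policy A (G + 42):
  A = 24
  G = 48 + 42 = 90
  N = 12
  M = 259 − 6·24 − 3·90 = -155
  V = 299 − 5·12 − 6·(-155) = 1169
  J = 95 − 1169 = -1074
Policy B (N + 43, M := 126):
  A = 24
  G = 48
  N = 12 + 43 = 55
  M = 126
  V = 299 − 5·55 − 6·126 = -732
  J = 95 − (-732) = 827
J: -1074 − 827 = -1901

-1901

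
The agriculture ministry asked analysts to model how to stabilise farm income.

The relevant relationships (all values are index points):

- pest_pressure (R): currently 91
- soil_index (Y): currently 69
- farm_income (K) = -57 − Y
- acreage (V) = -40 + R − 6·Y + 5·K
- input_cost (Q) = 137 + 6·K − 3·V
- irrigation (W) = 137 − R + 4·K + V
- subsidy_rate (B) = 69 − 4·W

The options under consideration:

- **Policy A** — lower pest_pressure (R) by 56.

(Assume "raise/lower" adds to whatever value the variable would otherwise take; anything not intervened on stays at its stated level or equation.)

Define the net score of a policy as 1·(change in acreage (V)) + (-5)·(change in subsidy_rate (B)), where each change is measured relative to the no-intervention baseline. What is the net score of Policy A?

-56

Baseline:
  R = 91
  Y = 69
  K = -57 − 69 = -126
  V = -40 + 91 − 6·69 + 5·(-126) = -993
  W = 137 − 91 + 4·(-126) + (-993) = -1451
  B = 69 − 4·(-1451) = 5873
Policy A (R − 56):
  R = 91 − 56 = 35
  Y = 69
  K = -57 − 69 = -126
  V = -40 + 35 − 6·69 + 5·(-126) = -1049
  W = 137 − 35 + 4·(-126) + (-1049) = -1451
  B = 69 − 4·(-1451) = 5873
ΔV = -1049 − (-993) = -56; ΔB = 5873 − 5873 = 0
Score = 1·(-56) + (-5)·0 = -56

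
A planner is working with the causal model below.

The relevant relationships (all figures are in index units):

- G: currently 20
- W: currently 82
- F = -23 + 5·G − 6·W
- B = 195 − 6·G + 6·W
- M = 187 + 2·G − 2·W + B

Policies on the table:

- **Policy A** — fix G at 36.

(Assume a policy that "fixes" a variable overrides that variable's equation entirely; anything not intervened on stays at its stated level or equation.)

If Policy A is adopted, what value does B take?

471

Policy A (G := 36):
  G = 36
  W = 82
  B = 195 − 6·36 + 6·82 = 471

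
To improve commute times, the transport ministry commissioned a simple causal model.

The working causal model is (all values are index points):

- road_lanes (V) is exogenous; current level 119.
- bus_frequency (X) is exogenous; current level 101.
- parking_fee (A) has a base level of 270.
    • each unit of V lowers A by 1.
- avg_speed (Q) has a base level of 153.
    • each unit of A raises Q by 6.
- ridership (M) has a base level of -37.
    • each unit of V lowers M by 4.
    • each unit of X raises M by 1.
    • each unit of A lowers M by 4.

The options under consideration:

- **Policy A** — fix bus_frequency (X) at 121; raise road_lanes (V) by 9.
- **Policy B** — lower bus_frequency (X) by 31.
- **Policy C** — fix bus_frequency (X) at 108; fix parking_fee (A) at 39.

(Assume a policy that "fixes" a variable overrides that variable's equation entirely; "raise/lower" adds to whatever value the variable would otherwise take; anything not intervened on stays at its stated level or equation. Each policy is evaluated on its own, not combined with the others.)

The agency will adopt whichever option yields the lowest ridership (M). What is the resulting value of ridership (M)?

-1047

Policy A (X := 121, V + 9):
  V = 119 + 9 = 128
  X = 121
  A = 270 − 128 = 142
  M = -37 − 4·128 + 121 − 4·142 = -996
Policy B (X − 31):
  V = 119
  X = 101 − 31 = 70
  A = 270 − 119 = 151
  M = -37 − 4·119 + 70 − 4·151 = -1047
Policy C (X := 108, A := 39):
  V = 119
  X = 108
  A = 39
  M = -37 − 4·119 + 108 − 4·39 = -561
Comparing — Policy A: M=-996, Policy B: M=-1047, Policy C: M=-561. Lowest is -1047 (Policy B).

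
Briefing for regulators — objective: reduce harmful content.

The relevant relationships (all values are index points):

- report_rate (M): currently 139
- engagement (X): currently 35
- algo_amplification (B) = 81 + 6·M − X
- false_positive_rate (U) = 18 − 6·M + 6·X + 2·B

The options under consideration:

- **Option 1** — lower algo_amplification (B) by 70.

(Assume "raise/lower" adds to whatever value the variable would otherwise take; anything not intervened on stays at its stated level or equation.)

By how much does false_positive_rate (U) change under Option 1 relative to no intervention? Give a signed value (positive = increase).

-140

Baseline:
  M = 139
  X = 35
  B = 81 + 6·139 − 35 = 880
  U = 18 − 6·139 + 6·35 + 2·880 = 1154
Option 1 (B − 70):
  M = 139
  X = 35
  B = 81 + 6·139 − 35 (−70 from intervention) = 810
  U = 18 − 6·139 + 6·35 + 2·810 = 1014
Change in U: 1014 − 1154 = -140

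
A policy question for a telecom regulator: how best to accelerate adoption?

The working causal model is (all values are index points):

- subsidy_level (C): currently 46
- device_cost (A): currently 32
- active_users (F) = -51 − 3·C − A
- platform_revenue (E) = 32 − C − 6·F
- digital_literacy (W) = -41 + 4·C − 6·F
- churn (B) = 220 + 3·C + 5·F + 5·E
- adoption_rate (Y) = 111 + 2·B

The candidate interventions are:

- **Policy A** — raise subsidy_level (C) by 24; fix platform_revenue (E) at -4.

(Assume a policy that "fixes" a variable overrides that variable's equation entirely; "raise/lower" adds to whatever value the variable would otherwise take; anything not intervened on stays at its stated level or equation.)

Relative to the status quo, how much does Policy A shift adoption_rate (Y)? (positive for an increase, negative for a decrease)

Baseline:
  C = 46
  A = 32
  F = -51 − 3·46 − 32 = -221
  E = 32 − 46 − 6·(-221) = 1312
  B = 220 + 3·46 + 5·(-221) + 5·1312 = 5813
  Y = 111 + 2·5813 = 11737
Policy A (C + 24, E := -4):
  C = 46 + 24 = 70
  A = 32
  F = -51 − 3·70 − 32 = -293
  E = -4
  B = 220 + 3·70 + 5·(-293) + 5·(-4) = -1055
  Y = 111 + 2·(-1055) = -1999
Change in Y: -1999 − 11737 = -13736

-13736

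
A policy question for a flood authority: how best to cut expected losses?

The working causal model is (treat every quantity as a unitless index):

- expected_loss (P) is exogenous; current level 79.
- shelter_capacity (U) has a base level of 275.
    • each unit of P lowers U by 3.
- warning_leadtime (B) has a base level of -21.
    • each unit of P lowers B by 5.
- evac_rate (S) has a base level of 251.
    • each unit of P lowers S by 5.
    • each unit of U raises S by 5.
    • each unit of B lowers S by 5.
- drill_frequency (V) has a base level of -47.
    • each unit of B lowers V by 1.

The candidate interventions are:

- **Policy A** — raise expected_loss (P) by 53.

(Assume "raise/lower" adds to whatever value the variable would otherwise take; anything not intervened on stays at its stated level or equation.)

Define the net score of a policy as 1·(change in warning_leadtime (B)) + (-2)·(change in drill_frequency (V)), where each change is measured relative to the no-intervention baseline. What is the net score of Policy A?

-795

Baseline:
  P = 79
  B = -21 − 5·79 = -416
  V = -47 − (-416) = 369
Policy A (P + 53):
  P = 79 + 53 = 132
  B = -21 − 5·132 = -681
  V = -47 − (-681) = 634
ΔB = -681 − (-416) = -265; ΔV = 634 − 369 = 265
Score = 1·(-265) + (-2)·265 = -795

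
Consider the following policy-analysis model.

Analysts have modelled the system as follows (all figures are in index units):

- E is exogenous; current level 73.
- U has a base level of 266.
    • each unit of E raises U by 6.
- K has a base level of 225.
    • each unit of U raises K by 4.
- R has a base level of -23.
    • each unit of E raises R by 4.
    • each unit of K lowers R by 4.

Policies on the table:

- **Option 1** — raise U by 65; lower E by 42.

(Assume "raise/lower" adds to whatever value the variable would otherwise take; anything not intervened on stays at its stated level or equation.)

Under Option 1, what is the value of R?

-9071

Option 1 (U + 65, E − 42):
  E = 73 − 42 = 31
  U = 266 + 6·31 (+65 from intervention) = 517
  K = 225 + 4·517 = 2293
  R = -23 + 4·31 − 4·2293 = -9071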